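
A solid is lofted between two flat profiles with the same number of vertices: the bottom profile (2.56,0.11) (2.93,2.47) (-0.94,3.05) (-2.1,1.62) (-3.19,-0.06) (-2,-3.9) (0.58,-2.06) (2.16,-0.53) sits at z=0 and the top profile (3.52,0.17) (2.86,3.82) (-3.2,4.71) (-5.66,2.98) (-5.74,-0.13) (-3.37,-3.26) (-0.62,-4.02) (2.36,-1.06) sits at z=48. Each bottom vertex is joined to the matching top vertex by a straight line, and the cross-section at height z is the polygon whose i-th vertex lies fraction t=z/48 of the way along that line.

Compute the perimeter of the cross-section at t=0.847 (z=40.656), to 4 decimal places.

Perimeter at t=0.847: 27.0924

Cross-section at t=0.847: each vertex is (1-t)·p0[i] + t·p1[i].
  v1: (1-0.847)·(2.56,0.11) + 0.847·(3.52,0.17) = (3.3731,0.1608)
  v2: (1-0.847)·(2.93,2.47) + 0.847·(2.86,3.82) = (2.8707,3.6134)
  v3: (1-0.847)·(-0.94,3.05) + 0.847·(-3.2,4.71) = (-2.8542,4.4560)
  v4: (1-0.847)·(-2.1,1.62) + 0.847·(-5.66,2.98) = (-5.1153,2.7719)
  v5: (1-0.847)·(-3.19,-0.06) + 0.847·(-5.74,-0.13) = (-5.3499,-0.1193)
  v6: (1-0.847)·(-2,-3.9) + 0.847·(-3.37,-3.26) = (-3.1604,-3.3579)
  v7: (1-0.847)·(0.58,-2.06) + 0.847·(-0.62,-4.02) = (-0.4364,-3.7201)
  v8: (1-0.847)·(2.16,-0.53) + 0.847·(2.36,-1.06) = (2.3294,-0.9789)
Perimeter = Σ |v_{i+1} − v_i|:
  edge 1→2: √(-0.5024² + 3.4526²) = 3.4890 (running 3.4890)
  edge 2→3: √(-5.7249² + 0.8426²) = 5.7866 (running 9.2756)
  edge 3→4: √(-2.2611² + -1.6841²) = 2.8194 (running 12.0949)
  edge 4→5: √(-0.2345² + -2.8912²) = 2.9007 (running 14.9957)
  edge 5→6: √(2.1895² + -3.2386²) = 3.9093 (running 18.9049)
  edge 6→7: √(2.7240² + -0.3622²) = 2.7480 (running 21.6529)
  edge 7→8: √(2.7658² + 2.7412²) = 3.8941 (running 25.5470)
  edge 8→1: √(1.0437² + 1.1397²) = 1.5454 (running 27.0924)
Perimeter = 27.0924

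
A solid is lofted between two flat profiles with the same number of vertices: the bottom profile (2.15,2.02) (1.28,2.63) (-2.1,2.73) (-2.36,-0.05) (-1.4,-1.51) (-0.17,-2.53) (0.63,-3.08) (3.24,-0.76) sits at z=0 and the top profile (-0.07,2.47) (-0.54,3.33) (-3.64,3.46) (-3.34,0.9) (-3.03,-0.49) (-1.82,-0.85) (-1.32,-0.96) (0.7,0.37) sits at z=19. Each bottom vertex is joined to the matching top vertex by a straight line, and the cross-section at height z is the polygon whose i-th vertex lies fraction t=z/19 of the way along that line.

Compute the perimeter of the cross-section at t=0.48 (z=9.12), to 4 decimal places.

Cross-section at t=0.48: each vertex is (1-t)·p0[i] + t·p1[i].
  v1: (1-0.48)·(2.15,2.02) + 0.48·(-0.07,2.47) = (1.0844,2.2360)
  v2: (1-0.48)·(1.28,2.63) + 0.48·(-0.54,3.33) = (0.4064,2.9660)
  v3: (1-0.48)·(-2.1,2.73) + 0.48·(-3.64,3.46) = (-2.8392,3.0804)
  v4: (1-0.48)·(-2.36,-0.05) + 0.48·(-3.34,0.9) = (-2.8304,0.4060)
  v5: (1-0.48)·(-1.4,-1.51) + 0.48·(-3.03,-0.49) = (-2.1824,-1.0204)
  v6: (1-0.48)·(-0.17,-2.53) + 0.48·(-1.82,-0.85) = (-0.9620,-1.7236)
  v7: (1-0.48)·(0.63,-3.08) + 0.48·(-1.32,-0.96) = (-0.3060,-2.0624)
  v8: (1-0.48)·(3.24,-0.76) + 0.48·(0.7,0.37) = (2.0208,-0.2176)
Perimeter = Σ |v_{i+1} − v_i|:
  edge 1→2: √(-0.6780² + 0.7300²) = 0.9963 (running 0.9963)
  edge 2→3: √(-3.2456² + 0.1144²) = 3.2476 (running 4.2439)
  edge 3→4: √(0.0088² + -2.6744²) = 2.6744 (running 6.9183)
  edge 4→5: √(0.6480² + -1.4264²) = 1.5667 (running 8.4850)
  edge 5→6: √(1.2204² + -0.7032²) = 1.4085 (running 9.8935)
  edge 6→7: √(0.6560² + -0.3388²) = 0.7383 (running 10.6318)
  edge 7→8: √(2.3268² + 1.8448²) = 2.9694 (running 13.6012)
  edge 8→1: √(-0.9364² + 2.4536²) = 2.6262 (running 16.2274)
Perimeter = 16.2274

Perimeter at t=0.48: 16.2274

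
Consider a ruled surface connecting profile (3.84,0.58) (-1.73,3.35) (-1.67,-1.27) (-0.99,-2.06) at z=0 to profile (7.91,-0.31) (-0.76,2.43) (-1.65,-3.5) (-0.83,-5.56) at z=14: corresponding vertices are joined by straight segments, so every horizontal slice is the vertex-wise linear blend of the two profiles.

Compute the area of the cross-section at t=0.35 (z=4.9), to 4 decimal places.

Cross-section at t=0.35: each vertex is (1-t)·p0[i] + t·p1[i].
  v1: (1-0.35)·(3.84,0.58) + 0.35·(7.91,-0.31) = (5.2645,0.2685)
  v2: (1-0.35)·(-1.73,3.35) + 0.35·(-0.76,2.43) = (-1.3905,3.0280)
  v3: (1-0.35)·(-1.67,-1.27) + 0.35·(-1.65,-3.5) = (-1.6630,-2.0505)
  v4: (1-0.35)·(-0.99,-2.06) + 0.35·(-0.83,-5.56) = (-0.9340,-3.2850)
Shoelace sum Σ(x_i·y_{i+1} − x_{i+1}·y_i):
  i=1: 5.2645·3.0280 − -1.3905·0.2685 = +16.3143 (running +16.3143)
  i=2: -1.3905·-2.0505 − -1.6630·3.0280 = +7.8868 (running +24.2010)
  i=3: -1.6630·-3.2850 − -0.9340·-2.0505 = +3.5478 (running +27.7488)
  i=4: -0.9340·0.2685 − 5.2645·-3.2850 = +17.0431 (running +44.7919)
Area = |Σ|/2 = |44.7919|/2 = 22.3960

Area at t=0.35: 22.3960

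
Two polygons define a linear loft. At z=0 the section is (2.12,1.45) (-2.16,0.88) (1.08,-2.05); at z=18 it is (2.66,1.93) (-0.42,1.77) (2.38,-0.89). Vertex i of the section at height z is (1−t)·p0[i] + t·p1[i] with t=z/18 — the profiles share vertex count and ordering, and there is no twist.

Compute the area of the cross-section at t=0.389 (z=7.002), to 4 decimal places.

Cross-section at t=0.389: each vertex is (1-t)·p0[i] + t·p1[i].
  v1: (1-0.389)·(2.12,1.45) + 0.389·(2.66,1.93) = (2.3301,1.6367)
  v2: (1-0.389)·(-2.16,0.88) + 0.389·(-0.42,1.77) = (-1.4831,1.2262)
  v3: (1-0.389)·(1.08,-2.05) + 0.389·(2.38,-0.89) = (1.5857,-1.5988)
Shoelace sum Σ(x_i·y_{i+1} − x_{i+1}·y_i):
  i=1: 2.3301·1.2262 − -1.4831·1.6367 = +5.2846 (running +5.2846)
  i=2: -1.4831·-1.5988 − 1.5857·1.2262 = +0.4268 (running +5.7114)
  i=3: 1.5857·1.6367 − 2.3301·-1.5988 = +6.3206 (running +12.0320)
Area = |Σ|/2 = |12.0320|/2 = 6.0160

Area at t=0.389: 6.0160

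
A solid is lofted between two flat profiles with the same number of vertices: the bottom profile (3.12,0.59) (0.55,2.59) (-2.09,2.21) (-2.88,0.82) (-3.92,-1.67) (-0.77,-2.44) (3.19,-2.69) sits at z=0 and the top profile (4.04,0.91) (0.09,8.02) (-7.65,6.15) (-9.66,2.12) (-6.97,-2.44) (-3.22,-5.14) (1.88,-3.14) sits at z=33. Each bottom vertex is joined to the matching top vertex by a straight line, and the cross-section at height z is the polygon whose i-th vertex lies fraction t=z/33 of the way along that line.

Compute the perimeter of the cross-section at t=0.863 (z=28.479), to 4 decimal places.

Cross-section at t=0.863: each vertex is (1-t)·p0[i] + t·p1[i].
  v1: (1-0.863)·(3.12,0.59) + 0.863·(4.04,0.91) = (3.9140,0.8662)
  v2: (1-0.863)·(0.55,2.59) + 0.863·(0.09,8.02) = (0.1530,7.2761)
  v3: (1-0.863)·(-2.09,2.21) + 0.863·(-7.65,6.15) = (-6.8883,5.6102)
  v4: (1-0.863)·(-2.88,0.82) + 0.863·(-9.66,2.12) = (-8.7311,1.9419)
  v5: (1-0.863)·(-3.92,-1.67) + 0.863·(-6.97,-2.44) = (-6.5522,-2.3345)
  v6: (1-0.863)·(-0.77,-2.44) + 0.863·(-3.22,-5.14) = (-2.8844,-4.7701)
  v7: (1-0.863)·(3.19,-2.69) + 0.863·(1.88,-3.14) = (2.0595,-3.0784)
Perimeter = Σ |v_{i+1} − v_i|:
  edge 1→2: √(-3.7609² + 6.4099²) = 7.4318 (running 7.4318)
  edge 2→3: √(-7.0413² + -1.6659²) = 7.2357 (running 14.6675)
  edge 3→4: √(-1.8429² + -3.6683²) = 4.1052 (running 18.7727)
  edge 4→5: √(2.1790² + -4.2764²) = 4.7995 (running 23.5722)
  edge 5→6: √(3.6678² + -2.4356²) = 4.4028 (running 27.9751)
  edge 6→7: √(4.9438² + 1.6917²) = 5.2253 (running 33.2003)
  edge 7→1: √(1.8545² + 3.9445²) = 4.3587 (running 37.5590)
Perimeter = 37.5590

Perimeter at t=0.863: 37.5590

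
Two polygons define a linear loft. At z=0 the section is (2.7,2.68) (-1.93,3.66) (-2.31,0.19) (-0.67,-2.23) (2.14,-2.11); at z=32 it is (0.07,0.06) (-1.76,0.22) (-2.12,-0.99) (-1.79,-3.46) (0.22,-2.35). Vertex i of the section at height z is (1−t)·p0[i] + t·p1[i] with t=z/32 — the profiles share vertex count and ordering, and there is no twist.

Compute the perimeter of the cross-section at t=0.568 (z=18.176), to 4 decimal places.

Cross-section at t=0.568: each vertex is (1-t)·p0[i] + t·p1[i].
  v1: (1-0.568)·(2.7,2.68) + 0.568·(0.07,0.06) = (1.2062,1.1918)
  v2: (1-0.568)·(-1.93,3.66) + 0.568·(-1.76,0.22) = (-1.8334,1.7061)
  v3: (1-0.568)·(-2.31,0.19) + 0.568·(-2.12,-0.99) = (-2.2021,-0.4802)
  v4: (1-0.568)·(-0.67,-2.23) + 0.568·(-1.79,-3.46) = (-1.3062,-2.9286)
  v5: (1-0.568)·(2.14,-2.11) + 0.568·(0.22,-2.35) = (1.0494,-2.2463)
Perimeter = Σ |v_{i+1} − v_i|:
  edge 1→2: √(-3.0396² + 0.5142²) = 3.0828 (running 3.0828)
  edge 2→3: √(-0.3686² + -2.1863²) = 2.2172 (running 5.3000)
  edge 3→4: √(0.8959² + -2.4484²) = 2.6072 (running 7.9071)
  edge 4→5: √(2.3556² + 0.6823²) = 2.4524 (running 10.3596)
  edge 5→1: √(0.1567² + 3.4382²) = 3.4417 (running 13.8013)
Perimeter = 13.8013

Perimeter at t=0.568: 13.8013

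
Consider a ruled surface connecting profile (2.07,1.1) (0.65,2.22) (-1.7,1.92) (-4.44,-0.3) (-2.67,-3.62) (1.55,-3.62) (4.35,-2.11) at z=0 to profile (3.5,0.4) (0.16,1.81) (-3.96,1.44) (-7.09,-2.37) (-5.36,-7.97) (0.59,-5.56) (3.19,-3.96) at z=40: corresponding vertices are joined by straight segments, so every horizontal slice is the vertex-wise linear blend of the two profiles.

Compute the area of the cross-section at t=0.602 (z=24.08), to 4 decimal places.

Area at t=0.602: 55.3172

Cross-section at t=0.602: each vertex is (1-t)·p0[i] + t·p1[i].
  v1: (1-0.602)·(2.07,1.1) + 0.602·(3.5,0.4) = (2.9309,0.6786)
  v2: (1-0.602)·(0.65,2.22) + 0.602·(0.16,1.81) = (0.3550,1.9732)
  v3: (1-0.602)·(-1.7,1.92) + 0.602·(-3.96,1.44) = (-3.0605,1.6310)
  v4: (1-0.602)·(-4.44,-0.3) + 0.602·(-7.09,-2.37) = (-6.0353,-1.5461)
  v5: (1-0.602)·(-2.67,-3.62) + 0.602·(-5.36,-7.97) = (-4.2894,-6.2387)
  v6: (1-0.602)·(1.55,-3.62) + 0.602·(0.59,-5.56) = (0.9721,-4.7879)
  v7: (1-0.602)·(4.35,-2.11) + 0.602·(3.19,-3.96) = (3.6517,-3.2237)
Shoelace sum Σ(x_i·y_{i+1} − x_{i+1}·y_i):
  i=1: 2.9309·1.9732 − 0.3550·0.6786 = +5.5422 (running +5.5422)
  i=2: 0.3550·1.6310 − -3.0605·1.9732 = +6.6180 (running +12.1602)
  i=3: -3.0605·-1.5461 − -6.0353·1.6310 = +14.5758 (running +26.7360)
  i=4: -6.0353·-6.2387 − -4.2894·-1.5461 = +31.0204 (running +57.7565)
  i=5: -4.2894·-4.7879 − 0.9721·-6.2387 = +26.6016 (running +84.3580)
  i=6: 0.9721·-3.2237 − 3.6517·-4.7879 = +14.3501 (running +98.7081)
  i=7: 3.6517·0.6786 − 2.9309·-3.2237 = +11.9262 (running +110.6344)
Area = |Σ|/2 = |110.6344|/2 = 55.3172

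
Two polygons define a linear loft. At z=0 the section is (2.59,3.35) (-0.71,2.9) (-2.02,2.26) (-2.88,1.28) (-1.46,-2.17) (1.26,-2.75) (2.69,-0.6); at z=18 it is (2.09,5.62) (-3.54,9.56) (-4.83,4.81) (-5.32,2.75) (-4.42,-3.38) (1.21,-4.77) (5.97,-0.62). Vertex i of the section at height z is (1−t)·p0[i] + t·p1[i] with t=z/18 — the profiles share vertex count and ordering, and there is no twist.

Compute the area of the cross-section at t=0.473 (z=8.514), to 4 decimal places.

Area at t=0.473: 54.8460

Cross-section at t=0.473: each vertex is (1-t)·p0[i] + t·p1[i].
  v1: (1-0.473)·(2.59,3.35) + 0.473·(2.09,5.62) = (2.3535,4.4237)
  v2: (1-0.473)·(-0.71,2.9) + 0.473·(-3.54,9.56) = (-2.0486,6.0502)
  v3: (1-0.473)·(-2.02,2.26) + 0.473·(-4.83,4.81) = (-3.3491,3.4661)
  v4: (1-0.473)·(-2.88,1.28) + 0.473·(-5.32,2.75) = (-4.0341,1.9753)
  v5: (1-0.473)·(-1.46,-2.17) + 0.473·(-4.42,-3.38) = (-2.8601,-2.7423)
  v6: (1-0.473)·(1.26,-2.75) + 0.473·(1.21,-4.77) = (1.2364,-3.7055)
  v7: (1-0.473)·(2.69,-0.6) + 0.473·(5.97,-0.62) = (4.2414,-0.6095)
Shoelace sum Σ(x_i·y_{i+1} − x_{i+1}·y_i):
  i=1: 2.3535·6.0502 − -2.0486·4.4237 = +23.3015 (running +23.3015)
  i=2: -2.0486·3.4661 − -3.3491·6.0502 = +13.1621 (running +36.4636)
  i=3: -3.3491·1.9753 − -4.0341·3.4661 = +7.3673 (running +43.8309)
  i=4: -4.0341·-2.7423 − -2.8601·1.9753 = +16.7124 (running +60.5433)
  i=5: -2.8601·-3.7055 − 1.2364·-2.7423 = +13.9884 (running +74.5317)
  i=6: 1.2364·-0.6095 − 4.2414·-3.7055 = +14.9630 (running +89.4947)
  i=7: 4.2414·4.4237 − 2.3535·-0.6095 = +20.1973 (running +109.6920)
Area = |Σ|/2 = |109.6920|/2 = 54.8460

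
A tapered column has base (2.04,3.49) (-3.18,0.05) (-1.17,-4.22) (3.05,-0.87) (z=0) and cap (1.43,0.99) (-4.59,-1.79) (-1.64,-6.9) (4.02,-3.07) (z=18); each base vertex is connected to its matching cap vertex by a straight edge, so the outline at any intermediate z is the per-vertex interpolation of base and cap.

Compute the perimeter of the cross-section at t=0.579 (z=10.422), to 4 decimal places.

Perimeter at t=0.579: 22.6812

Cross-section at t=0.579: each vertex is (1-t)·p0[i] + t·p1[i].
  v1: (1-0.579)·(2.04,3.49) + 0.579·(1.43,0.99) = (1.6868,2.0425)
  v2: (1-0.579)·(-3.18,0.05) + 0.579·(-4.59,-1.79) = (-3.9964,-1.0154)
  v3: (1-0.579)·(-1.17,-4.22) + 0.579·(-1.64,-6.9) = (-1.4421,-5.7717)
  v4: (1-0.579)·(3.05,-0.87) + 0.579·(4.02,-3.07) = (3.6116,-2.1438)
Perimeter = Σ |v_{i+1} − v_i|:
  edge 1→2: √(-5.6832² + -3.0579²) = 6.4536 (running 6.4536)
  edge 2→3: √(2.5543² + -4.7564²) = 5.3988 (running 11.8524)
  edge 3→4: √(5.0538² + 3.6279²) = 6.2211 (running 18.0736)
  edge 4→1: √(-1.9248² + 4.1863²) = 4.6076 (running 22.6812)
Perimeter = 22.6812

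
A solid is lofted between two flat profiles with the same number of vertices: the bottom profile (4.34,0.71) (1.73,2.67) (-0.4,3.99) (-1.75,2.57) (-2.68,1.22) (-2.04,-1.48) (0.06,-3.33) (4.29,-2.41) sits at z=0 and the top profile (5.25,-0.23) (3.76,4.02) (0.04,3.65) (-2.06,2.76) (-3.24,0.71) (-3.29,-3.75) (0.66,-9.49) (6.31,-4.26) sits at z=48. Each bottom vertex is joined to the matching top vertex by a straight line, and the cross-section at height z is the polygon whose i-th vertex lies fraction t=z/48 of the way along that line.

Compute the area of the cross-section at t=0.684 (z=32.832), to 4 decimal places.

Cross-section at t=0.684: each vertex is (1-t)·p0[i] + t·p1[i].
  v1: (1-0.684)·(4.34,0.71) + 0.684·(5.25,-0.23) = (4.9624,0.0670)
  v2: (1-0.684)·(1.73,2.67) + 0.684·(3.76,4.02) = (3.1185,3.5934)
  v3: (1-0.684)·(-0.4,3.99) + 0.684·(0.04,3.65) = (-0.0990,3.7574)
  v4: (1-0.684)·(-1.75,2.57) + 0.684·(-2.06,2.76) = (-1.9620,2.7000)
  v5: (1-0.684)·(-2.68,1.22) + 0.684·(-3.24,0.71) = (-3.0630,0.8712)
  v6: (1-0.684)·(-2.04,-1.48) + 0.684·(-3.29,-3.75) = (-2.8950,-3.0327)
  v7: (1-0.684)·(0.06,-3.33) + 0.684·(0.66,-9.49) = (0.4704,-7.5434)
  v8: (1-0.684)·(4.29,-2.41) + 0.684·(6.31,-4.26) = (5.6717,-3.6754)
Shoelace sum Σ(x_i·y_{i+1} − x_{i+1}·y_i):
  i=1: 4.9624·3.5934 − 3.1185·0.0670 = +17.6230 (running +17.6230)
  i=2: 3.1185·3.7574 − -0.0990·3.5934 = +12.0735 (running +29.6965)
  i=3: -0.0990·2.7000 − -1.9620·3.7574 = +7.1048 (running +36.8014)
  i=4: -1.9620·0.8712 − -3.0630·2.7000 = +6.5608 (running +43.3622)
  i=5: -3.0630·-3.0327 − -2.8950·0.8712 = +11.8112 (running +55.1734)
  i=6: -2.8950·-7.5434 − 0.4704·-3.0327 = +23.2648 (running +78.4382)
  i=7: 0.4704·-3.6754 − 5.6717·-7.5434 = +41.0551 (running +119.4933)
  i=8: 5.6717·0.0670 − 4.9624·-3.6754 = +18.6192 (running +138.1125)
Area = |Σ|/2 = |138.1125|/2 = 69.0562

Area at t=0.684: 69.0562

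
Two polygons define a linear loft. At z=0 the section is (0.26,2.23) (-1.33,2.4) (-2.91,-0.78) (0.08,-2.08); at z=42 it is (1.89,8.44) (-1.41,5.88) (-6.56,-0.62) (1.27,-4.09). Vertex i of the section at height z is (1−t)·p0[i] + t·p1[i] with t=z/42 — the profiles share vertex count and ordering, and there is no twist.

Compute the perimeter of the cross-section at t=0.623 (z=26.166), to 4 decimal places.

Cross-section at t=0.623: each vertex is (1-t)·p0[i] + t·p1[i].
  v1: (1-0.623)·(0.26,2.23) + 0.623·(1.89,8.44) = (1.2755,6.0988)
  v2: (1-0.623)·(-1.33,2.4) + 0.623·(-1.41,5.88) = (-1.3798,4.5680)
  v3: (1-0.623)·(-2.91,-0.78) + 0.623·(-6.56,-0.62) = (-5.1839,-0.6803)
  v4: (1-0.623)·(0.08,-2.08) + 0.623·(1.27,-4.09) = (0.8214,-3.3322)
Perimeter = Σ |v_{i+1} − v_i|:
  edge 1→2: √(-2.6553² + -1.5308²) = 3.0650 (running 3.0650)
  edge 2→3: √(-3.8041² + -5.2484²) = 6.4820 (running 9.5470)
  edge 3→4: √(6.0053² + -2.6519²) = 6.5648 (running 16.1118)
  edge 4→1: √(0.4541² + 9.4311²) = 9.4420 (running 25.5538)
Perimeter = 25.5538

Perimeter at t=0.623: 25.5538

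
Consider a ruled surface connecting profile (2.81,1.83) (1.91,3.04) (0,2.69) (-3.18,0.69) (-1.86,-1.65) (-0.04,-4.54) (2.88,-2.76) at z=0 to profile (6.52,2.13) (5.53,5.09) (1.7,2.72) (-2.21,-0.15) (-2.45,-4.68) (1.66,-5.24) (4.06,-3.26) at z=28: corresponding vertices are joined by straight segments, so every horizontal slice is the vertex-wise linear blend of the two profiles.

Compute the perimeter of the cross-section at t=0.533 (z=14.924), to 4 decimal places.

Cross-section at t=0.533: each vertex is (1-t)·p0[i] + t·p1[i].
  v1: (1-0.533)·(2.81,1.83) + 0.533·(6.52,2.13) = (4.7874,1.9899)
  v2: (1-0.533)·(1.91,3.04) + 0.533·(5.53,5.09) = (3.8395,4.1326)
  v3: (1-0.533)·(0,2.69) + 0.533·(1.7,2.72) = (0.9061,2.7060)
  v4: (1-0.533)·(-3.18,0.69) + 0.533·(-2.21,-0.15) = (-2.6630,0.2423)
  v5: (1-0.533)·(-1.86,-1.65) + 0.533·(-2.45,-4.68) = (-2.1745,-3.2650)
  v6: (1-0.533)·(-0.04,-4.54) + 0.533·(1.66,-5.24) = (0.8661,-4.9131)
  v7: (1-0.533)·(2.88,-2.76) + 0.533·(4.06,-3.26) = (3.5089,-3.0265)
Perimeter = Σ |v_{i+1} − v_i|:
  edge 1→2: √(-0.9480² + 2.1427²) = 2.3431 (running 2.3431)
  edge 2→3: √(-2.9334² + -1.4267²) = 3.2619 (running 5.6050)
  edge 3→4: √(-3.5691² + -2.4637²) = 4.3369 (running 9.9418)
  edge 4→5: √(0.4885² + -3.5073²) = 3.5411 (running 13.4830)
  edge 5→6: √(3.0406² + -1.6481²) = 3.4585 (running 16.9415)
  edge 6→7: √(2.6428² + 1.8866²) = 3.2471 (running 20.1886)
  edge 7→1: √(1.2785² + 5.0164²) = 5.1768 (running 25.3654)
Perimeter = 25.3654

Perimeter at t=0.533: 25.3654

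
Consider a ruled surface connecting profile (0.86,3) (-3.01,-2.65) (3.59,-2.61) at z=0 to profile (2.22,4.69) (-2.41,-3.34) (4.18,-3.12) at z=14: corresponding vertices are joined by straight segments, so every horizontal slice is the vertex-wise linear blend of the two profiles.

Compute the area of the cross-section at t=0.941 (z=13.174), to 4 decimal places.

Area at t=0.941: 25.5185

Cross-section at t=0.941: each vertex is (1-t)·p0[i] + t·p1[i].
  v1: (1-0.941)·(0.86,3) + 0.941·(2.22,4.69) = (2.1398,4.5903)
  v2: (1-0.941)·(-3.01,-2.65) + 0.941·(-2.41,-3.34) = (-2.4454,-3.2993)
  v3: (1-0.941)·(3.59,-2.61) + 0.941·(4.18,-3.12) = (4.1452,-3.0899)
Shoelace sum Σ(x_i·y_{i+1} − x_{i+1}·y_i):
  i=1: 2.1398·-3.2993 − -2.4454·4.5903 = +4.1654 (running +4.1654)
  i=2: -2.4454·-3.0899 − 4.1452·-3.2993 = +21.2322 (running +25.3977)
  i=3: 4.1452·4.5903 − 2.1398·-3.0899 = +25.6393 (running +51.0369)
Area = |Σ|/2 = |51.0369|/2 = 25.5185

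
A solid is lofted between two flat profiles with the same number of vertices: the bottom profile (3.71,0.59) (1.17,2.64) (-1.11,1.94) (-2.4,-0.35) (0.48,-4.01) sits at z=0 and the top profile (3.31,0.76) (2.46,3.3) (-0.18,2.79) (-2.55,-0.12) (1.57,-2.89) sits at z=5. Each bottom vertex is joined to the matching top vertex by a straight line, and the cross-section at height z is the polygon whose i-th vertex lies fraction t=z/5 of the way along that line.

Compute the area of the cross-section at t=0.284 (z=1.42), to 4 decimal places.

Area at t=0.284: 21.7622

Cross-section at t=0.284: each vertex is (1-t)·p0[i] + t·p1[i].
  v1: (1-0.284)·(3.71,0.59) + 0.284·(3.31,0.76) = (3.5964,0.6383)
  v2: (1-0.284)·(1.17,2.64) + 0.284·(2.46,3.3) = (1.5364,2.8274)
  v3: (1-0.284)·(-1.11,1.94) + 0.284·(-0.18,2.79) = (-0.8459,2.1814)
  v4: (1-0.284)·(-2.4,-0.35) + 0.284·(-2.55,-0.12) = (-2.4426,-0.2847)
  v5: (1-0.284)·(0.48,-4.01) + 0.284·(1.57,-2.89) = (0.7896,-3.6919)
Shoelace sum Σ(x_i·y_{i+1} − x_{i+1}·y_i):
  i=1: 3.5964·2.8274 − 1.5364·0.6383 = +9.1880 (running +9.1880)
  i=2: 1.5364·2.1814 − -0.8459·2.8274 = +5.7431 (running +14.9311)
  i=3: -0.8459·-0.2847 − -2.4426·2.1814 = +5.5691 (running +20.5002)
  i=4: -2.4426·-3.6919 − 0.7896·-0.2847 = +9.2427 (running +29.7428)
  i=5: 0.7896·0.6383 − 3.5964·-3.6919 = +13.7816 (running +43.5244)
Area = |Σ|/2 = |43.5244|/2 = 21.7622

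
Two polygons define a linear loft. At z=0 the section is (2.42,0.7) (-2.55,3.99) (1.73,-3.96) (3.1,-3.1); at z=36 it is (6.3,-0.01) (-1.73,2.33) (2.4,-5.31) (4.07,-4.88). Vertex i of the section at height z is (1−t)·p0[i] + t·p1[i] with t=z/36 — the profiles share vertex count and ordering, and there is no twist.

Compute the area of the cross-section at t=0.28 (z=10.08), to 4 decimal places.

Area at t=0.28: 19.4314

Cross-section at t=0.28: each vertex is (1-t)·p0[i] + t·p1[i].
  v1: (1-0.28)·(2.42,0.7) + 0.28·(6.3,-0.01) = (3.5064,0.5012)
  v2: (1-0.28)·(-2.55,3.99) + 0.28·(-1.73,2.33) = (-2.3204,3.5252)
  v3: (1-0.28)·(1.73,-3.96) + 0.28·(2.4,-5.31) = (1.9176,-4.3380)
  v4: (1-0.28)·(3.1,-3.1) + 0.28·(4.07,-4.88) = (3.3716,-3.5984)
Shoelace sum Σ(x_i·y_{i+1} − x_{i+1}·y_i):
  i=1: 3.5064·3.5252 − -2.3204·0.5012 = +13.5237 (running +13.5237)
  i=2: -2.3204·-4.3380 − 1.9176·3.5252 = +3.3060 (running +16.8297)
  i=3: 1.9176·-3.5984 − 3.3716·-4.3380 = +7.7257 (running +24.5554)
  i=4: 3.3716·0.5012 − 3.5064·-3.5984 = +14.3073 (running +38.8627)
Area = |Σ|/2 = |38.8627|/2 = 19.4314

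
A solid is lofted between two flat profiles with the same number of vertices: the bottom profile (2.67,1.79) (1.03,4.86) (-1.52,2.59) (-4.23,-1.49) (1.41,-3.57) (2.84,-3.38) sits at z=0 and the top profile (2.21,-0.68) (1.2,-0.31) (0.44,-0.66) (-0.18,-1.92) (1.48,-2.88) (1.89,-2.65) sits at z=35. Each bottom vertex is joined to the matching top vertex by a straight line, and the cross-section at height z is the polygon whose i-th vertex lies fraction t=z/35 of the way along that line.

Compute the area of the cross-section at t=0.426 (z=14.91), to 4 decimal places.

Cross-section at t=0.426: each vertex is (1-t)·p0[i] + t·p1[i].
  v1: (1-0.426)·(2.67,1.79) + 0.426·(2.21,-0.68) = (2.4740,0.7378)
  v2: (1-0.426)·(1.03,4.86) + 0.426·(1.2,-0.31) = (1.1024,2.6576)
  v3: (1-0.426)·(-1.52,2.59) + 0.426·(0.44,-0.66) = (-0.6850,1.2055)
  v4: (1-0.426)·(-4.23,-1.49) + 0.426·(-0.18,-1.92) = (-2.5047,-1.6732)
  v5: (1-0.426)·(1.41,-3.57) + 0.426·(1.48,-2.88) = (1.4398,-3.2761)
  v6: (1-0.426)·(2.84,-3.38) + 0.426·(1.89,-2.65) = (2.4353,-3.0690)
Shoelace sum Σ(x_i·y_{i+1} − x_{i+1}·y_i):
  i=1: 2.4740·2.6576 − 1.1024·0.7378 = +5.7616 (running +5.7616)
  i=2: 1.1024·1.2055 − -0.6850·2.6576 = +3.1495 (running +8.9111)
  i=3: -0.6850·-1.6732 − -2.5047·1.2055 = +4.1656 (running +13.0767)
  i=4: -2.5047·-3.2761 − 1.4398·-1.6732 = +10.6146 (running +23.6914)
  i=5: 1.4398·-3.0690 − 2.4353·-3.2761 = +3.5594 (running +27.2507)
  i=6: 2.4353·0.7378 − 2.4740·-3.0690 = +9.3896 (running +36.6403)
Area = |Σ|/2 = |36.6403|/2 = 18.3202

Area at t=0.426: 18.3202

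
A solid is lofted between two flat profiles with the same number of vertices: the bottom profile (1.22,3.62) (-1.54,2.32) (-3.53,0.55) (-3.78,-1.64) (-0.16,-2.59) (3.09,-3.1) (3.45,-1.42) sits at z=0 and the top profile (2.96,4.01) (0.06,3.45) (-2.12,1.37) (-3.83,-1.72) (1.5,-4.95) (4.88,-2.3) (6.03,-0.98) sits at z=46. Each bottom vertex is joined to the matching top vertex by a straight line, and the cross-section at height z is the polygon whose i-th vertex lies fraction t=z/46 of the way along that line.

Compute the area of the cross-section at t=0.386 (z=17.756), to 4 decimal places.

Cross-section at t=0.386: each vertex is (1-t)·p0[i] + t·p1[i].
  v1: (1-0.386)·(1.22,3.62) + 0.386·(2.96,4.01) = (1.8916,3.7705)
  v2: (1-0.386)·(-1.54,2.32) + 0.386·(0.06,3.45) = (-0.9224,2.7562)
  v3: (1-0.386)·(-3.53,0.55) + 0.386·(-2.12,1.37) = (-2.9857,0.8665)
  v4: (1-0.386)·(-3.78,-1.64) + 0.386·(-3.83,-1.72) = (-3.7993,-1.6709)
  v5: (1-0.386)·(-0.16,-2.59) + 0.386·(1.5,-4.95) = (0.4808,-3.5010)
  v6: (1-0.386)·(3.09,-3.1) + 0.386·(4.88,-2.3) = (3.7809,-2.7912)
  v7: (1-0.386)·(3.45,-1.42) + 0.386·(6.03,-0.98) = (4.4459,-1.2502)
Shoelace sum Σ(x_i·y_{i+1} − x_{i+1}·y_i):
  i=1: 1.8916·2.7562 − -0.9224·3.7705 = +8.6916 (running +8.6916)
  i=2: -0.9224·0.8665 − -2.9857·2.7562 = +7.4300 (running +16.1216)
  i=3: -2.9857·-1.6709 − -3.7993·0.8665 = +8.2810 (running +24.4026)
  i=4: -3.7993·-3.5010 − 0.4808·-1.6709 = +14.1045 (running +38.5071)
  i=5: 0.4808·-2.7912 − 3.7809·-3.5010 = +11.8950 (running +50.4021)
  i=6: 3.7809·-1.2502 − 4.4459·-2.7912 = +7.6826 (running +58.0847)
  i=7: 4.4459·3.7705 − 1.8916·-1.2502 = +19.1282 (running +77.2129)
Area = |Σ|/2 = |77.2129|/2 = 38.6064

Area at t=0.386: 38.6064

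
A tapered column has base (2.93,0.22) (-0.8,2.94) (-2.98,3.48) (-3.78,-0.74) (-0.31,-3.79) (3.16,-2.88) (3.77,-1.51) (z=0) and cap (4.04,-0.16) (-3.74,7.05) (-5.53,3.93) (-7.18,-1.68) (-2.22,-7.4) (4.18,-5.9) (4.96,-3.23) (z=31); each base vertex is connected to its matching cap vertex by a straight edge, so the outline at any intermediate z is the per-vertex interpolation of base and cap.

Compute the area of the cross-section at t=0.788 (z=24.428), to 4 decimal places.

Area at t=0.788: 87.1186

Cross-section at t=0.788: each vertex is (1-t)·p0[i] + t·p1[i].
  v1: (1-0.788)·(2.93,0.22) + 0.788·(4.04,-0.16) = (3.8047,-0.0794)
  v2: (1-0.788)·(-0.8,2.94) + 0.788·(-3.74,7.05) = (-3.1167,6.1787)
  v3: (1-0.788)·(-2.98,3.48) + 0.788·(-5.53,3.93) = (-4.9894,3.8346)
  v4: (1-0.788)·(-3.78,-0.74) + 0.788·(-7.18,-1.68) = (-6.4592,-1.4807)
  v5: (1-0.788)·(-0.31,-3.79) + 0.788·(-2.22,-7.4) = (-1.8151,-6.6347)
  v6: (1-0.788)·(3.16,-2.88) + 0.788·(4.18,-5.9) = (3.9638,-5.2598)
  v7: (1-0.788)·(3.77,-1.51) + 0.788·(4.96,-3.23) = (4.7077,-2.8654)
Shoelace sum Σ(x_i·y_{i+1} − x_{i+1}·y_i):
  i=1: 3.8047·6.1787 − -3.1167·-0.0794 = +23.2603 (running +23.2603)
  i=2: -3.1167·3.8346 − -4.9894·6.1787 = +18.8765 (running +42.1368)
  i=3: -4.9894·-1.4807 − -6.4592·3.8346 = +32.1564 (running +74.2932)
  i=4: -6.4592·-6.6347 − -1.8151·-1.4807 = +40.1671 (running +114.4603)
  i=5: -1.8151·-5.2598 − 3.9638·-6.6347 = +35.8452 (running +150.3055)
  i=6: 3.9638·-2.8654 − 4.7077·-5.2598 = +13.4039 (running +163.7093)
  i=7: 4.7077·-0.0794 − 3.8047·-2.8654 = +10.5278 (running +174.2371)
Area = |Σ|/2 = |174.2371|/2 = 87.1186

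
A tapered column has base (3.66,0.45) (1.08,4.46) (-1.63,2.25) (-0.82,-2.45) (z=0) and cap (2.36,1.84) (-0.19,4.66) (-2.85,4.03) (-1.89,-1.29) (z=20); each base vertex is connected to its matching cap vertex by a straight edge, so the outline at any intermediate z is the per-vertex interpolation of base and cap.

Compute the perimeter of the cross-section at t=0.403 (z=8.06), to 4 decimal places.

Perimeter at t=0.403: 17.8183

Cross-section at t=0.403: each vertex is (1-t)·p0[i] + t·p1[i].
  v1: (1-0.403)·(3.66,0.45) + 0.403·(2.36,1.84) = (3.1361,1.0102)
  v2: (1-0.403)·(1.08,4.46) + 0.403·(-0.19,4.66) = (0.5682,4.5406)
  v3: (1-0.403)·(-1.63,2.25) + 0.403·(-2.85,4.03) = (-2.1217,2.9673)
  v4: (1-0.403)·(-0.82,-2.45) + 0.403·(-1.89,-1.29) = (-1.2512,-1.9825)
Perimeter = Σ |v_{i+1} − v_i|:
  edge 1→2: √(-2.5679² + 3.5304²) = 4.3656 (running 4.3656)
  edge 2→3: √(-2.6899² + -1.5733²) = 3.1162 (running 7.4817)
  edge 3→4: √(0.8705² + -4.9499²) = 5.0258 (running 12.5075)
  edge 4→1: √(4.3873² + 2.9927²) = 5.3108 (running 17.8183)
Perimeter = 17.8183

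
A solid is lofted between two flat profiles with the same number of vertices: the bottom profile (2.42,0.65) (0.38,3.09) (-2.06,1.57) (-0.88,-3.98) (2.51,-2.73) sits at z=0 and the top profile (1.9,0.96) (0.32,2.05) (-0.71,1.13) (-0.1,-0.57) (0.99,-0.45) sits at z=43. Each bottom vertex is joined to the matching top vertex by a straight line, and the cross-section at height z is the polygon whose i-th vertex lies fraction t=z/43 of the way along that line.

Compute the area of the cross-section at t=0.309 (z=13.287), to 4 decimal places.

Area at t=0.309: 15.0695

Cross-section at t=0.309: each vertex is (1-t)·p0[i] + t·p1[i].
  v1: (1-0.309)·(2.42,0.65) + 0.309·(1.9,0.96) = (2.2593,0.7458)
  v2: (1-0.309)·(0.38,3.09) + 0.309·(0.32,2.05) = (0.3615,2.7686)
  v3: (1-0.309)·(-2.06,1.57) + 0.309·(-0.71,1.13) = (-1.6429,1.4340)
  v4: (1-0.309)·(-0.88,-3.98) + 0.309·(-0.1,-0.57) = (-0.6390,-2.9263)
  v5: (1-0.309)·(2.51,-2.73) + 0.309·(0.99,-0.45) = (2.0403,-2.0255)
Shoelace sum Σ(x_i·y_{i+1} − x_{i+1}·y_i):
  i=1: 2.2593·2.7686 − 0.3615·0.7458 = +5.9857 (running +5.9857)
  i=2: 0.3615·1.4340 − -1.6429·2.7686 = +5.0668 (running +11.0525)
  i=3: -1.6429·-2.9263 − -0.6390·1.4340 = +5.7238 (running +16.7763)
  i=4: -0.6390·-2.0255 − 2.0403·-2.9263 = +7.2649 (running +24.0411)
  i=5: 2.0403·0.7458 − 2.2593·-2.0255 = +6.0979 (running +30.1390)
Area = |Σ|/2 = |30.1390|/2 = 15.0695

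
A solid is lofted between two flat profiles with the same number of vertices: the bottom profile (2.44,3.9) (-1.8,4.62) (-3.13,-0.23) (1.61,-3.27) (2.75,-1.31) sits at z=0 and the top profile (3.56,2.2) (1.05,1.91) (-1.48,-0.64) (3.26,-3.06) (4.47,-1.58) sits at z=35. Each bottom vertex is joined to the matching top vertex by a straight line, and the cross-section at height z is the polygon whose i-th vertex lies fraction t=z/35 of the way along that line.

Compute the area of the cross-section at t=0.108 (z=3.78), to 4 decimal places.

Cross-section at t=0.108: each vertex is (1-t)·p0[i] + t·p1[i].
  v1: (1-0.108)·(2.44,3.9) + 0.108·(3.56,2.2) = (2.5610,3.7164)
  v2: (1-0.108)·(-1.8,4.62) + 0.108·(1.05,1.91) = (-1.4922,4.3273)
  v3: (1-0.108)·(-3.13,-0.23) + 0.108·(-1.48,-0.64) = (-2.9518,-0.2743)
  v4: (1-0.108)·(1.61,-3.27) + 0.108·(3.26,-3.06) = (1.7882,-3.2473)
  v5: (1-0.108)·(2.75,-1.31) + 0.108·(4.47,-1.58) = (2.9358,-1.3392)
Shoelace sum Σ(x_i·y_{i+1} − x_{i+1}·y_i):
  i=1: 2.5610·4.3273 − -1.4922·3.7164 = +16.6277 (running +16.6277)
  i=2: -1.4922·-0.2743 − -2.9518·4.3273 = +13.1827 (running +29.8104)
  i=3: -2.9518·-3.2473 − 1.7882·-0.2743 = +10.0759 (running +39.8863)
  i=4: 1.7882·-1.3392 − 2.9358·-3.2473 = +7.1387 (running +47.0249)
  i=5: 2.9358·3.7164 − 2.5610·-1.3392 = +14.3400 (running +61.3649)
Area = |Σ|/2 = |61.3649|/2 = 30.6825

Area at t=0.108: 30.6825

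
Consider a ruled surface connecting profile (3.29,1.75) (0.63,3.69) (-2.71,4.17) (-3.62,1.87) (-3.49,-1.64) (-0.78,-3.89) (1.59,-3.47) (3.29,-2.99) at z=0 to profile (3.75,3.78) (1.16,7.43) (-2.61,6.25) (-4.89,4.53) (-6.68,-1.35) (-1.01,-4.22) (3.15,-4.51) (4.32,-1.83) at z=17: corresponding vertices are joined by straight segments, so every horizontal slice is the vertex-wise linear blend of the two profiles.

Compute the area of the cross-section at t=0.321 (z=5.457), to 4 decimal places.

Area at t=0.321: 58.4432

Cross-section at t=0.321: each vertex is (1-t)·p0[i] + t·p1[i].
  v1: (1-0.321)·(3.29,1.75) + 0.321·(3.75,3.78) = (3.4377,2.4016)
  v2: (1-0.321)·(0.63,3.69) + 0.321·(1.16,7.43) = (0.8001,4.8905)
  v3: (1-0.321)·(-2.71,4.17) + 0.321·(-2.61,6.25) = (-2.6779,4.8377)
  v4: (1-0.321)·(-3.62,1.87) + 0.321·(-4.89,4.53) = (-4.0277,2.7239)
  v5: (1-0.321)·(-3.49,-1.64) + 0.321·(-6.68,-1.35) = (-4.5140,-1.5469)
  v6: (1-0.321)·(-0.78,-3.89) + 0.321·(-1.01,-4.22) = (-0.8538,-3.9959)
  v7: (1-0.321)·(1.59,-3.47) + 0.321·(3.15,-4.51) = (2.0908,-3.8038)
  v8: (1-0.321)·(3.29,-2.99) + 0.321·(4.32,-1.83) = (3.6206,-2.6176)
Shoelace sum Σ(x_i·y_{i+1} − x_{i+1}·y_i):
  i=1: 3.4377·4.8905 − 0.8001·2.4016 = +14.8904 (running +14.8904)
  i=2: 0.8001·4.8377 − -2.6779·4.8905 = +16.9671 (running +31.8575)
  i=3: -2.6779·2.7239 − -4.0277·4.8377 = +12.1904 (running +44.0479)
  i=4: -4.0277·-1.5469 − -4.5140·2.7239 = +18.5259 (running +62.5738)
  i=5: -4.5140·-3.9959 − -0.8538·-1.5469 = +16.7168 (running +79.2906)
  i=6: -0.8538·-3.8038 − 2.0908·-3.9959 = +11.6024 (running +90.8930)
  i=7: 2.0908·-2.6176 − 3.6206·-3.8038 = +8.2994 (running +99.1924)
  i=8: 3.6206·2.4016 − 3.4377·-2.6176 = +17.6940 (running +116.8864)
Area = |Σ|/2 = |116.8864|/2 = 58.4432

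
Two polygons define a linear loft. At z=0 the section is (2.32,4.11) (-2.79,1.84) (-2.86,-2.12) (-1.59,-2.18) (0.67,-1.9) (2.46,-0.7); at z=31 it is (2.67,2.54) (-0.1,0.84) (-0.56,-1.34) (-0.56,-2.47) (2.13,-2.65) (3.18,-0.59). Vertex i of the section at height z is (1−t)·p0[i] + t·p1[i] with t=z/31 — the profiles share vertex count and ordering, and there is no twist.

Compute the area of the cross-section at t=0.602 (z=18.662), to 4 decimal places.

Cross-section at t=0.602: each vertex is (1-t)·p0[i] + t·p1[i].
  v1: (1-0.602)·(2.32,4.11) + 0.602·(2.67,2.54) = (2.5307,3.1649)
  v2: (1-0.602)·(-2.79,1.84) + 0.602·(-0.1,0.84) = (-1.1706,1.2380)
  v3: (1-0.602)·(-2.86,-2.12) + 0.602·(-0.56,-1.34) = (-1.4754,-1.6504)
  v4: (1-0.602)·(-1.59,-2.18) + 0.602·(-0.56,-2.47) = (-0.9699,-2.3546)
  v5: (1-0.602)·(0.67,-1.9) + 0.602·(2.13,-2.65) = (1.5489,-2.3515)
  v6: (1-0.602)·(2.46,-0.7) + 0.602·(3.18,-0.59) = (2.8934,-0.6338)
Shoelace sum Σ(x_i·y_{i+1} − x_{i+1}·y_i):
  i=1: 2.5307·1.2380 − -1.1706·3.1649 = +6.8379 (running +6.8379)
  i=2: -1.1706·-1.6504 − -1.4754·1.2380 = +3.7586 (running +10.5964)
  i=3: -1.4754·-2.3546 − -0.9699·-1.6504 = +1.8731 (running +12.4696)
  i=4: -0.9699·-2.3515 − 1.5489·-2.3546 = +5.9279 (running +18.3974)
  i=5: 1.5489·-0.6338 − 2.8934·-2.3515 = +5.8222 (running +24.2197)
  i=6: 2.8934·3.1649 − 2.5307·-0.6338 = +10.7612 (running +34.9809)
Area = |Σ|/2 = |34.9809|/2 = 17.4905

Area at t=0.602: 17.4905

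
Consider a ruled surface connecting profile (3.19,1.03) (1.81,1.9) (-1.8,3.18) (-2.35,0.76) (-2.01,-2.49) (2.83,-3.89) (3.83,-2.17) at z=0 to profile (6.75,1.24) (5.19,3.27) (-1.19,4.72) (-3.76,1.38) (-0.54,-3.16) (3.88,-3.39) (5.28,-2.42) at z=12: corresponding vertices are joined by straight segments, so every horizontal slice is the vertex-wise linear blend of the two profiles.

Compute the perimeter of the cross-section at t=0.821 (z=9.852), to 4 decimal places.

Perimeter at t=0.821: 27.3710

Cross-section at t=0.821: each vertex is (1-t)·p0[i] + t·p1[i].
  v1: (1-0.821)·(3.19,1.03) + 0.821·(6.75,1.24) = (6.1128,1.2024)
  v2: (1-0.821)·(1.81,1.9) + 0.821·(5.19,3.27) = (4.5850,3.0248)
  v3: (1-0.821)·(-1.8,3.18) + 0.821·(-1.19,4.72) = (-1.2992,4.4443)
  v4: (1-0.821)·(-2.35,0.76) + 0.821·(-3.76,1.38) = (-3.5076,1.2690)
  v5: (1-0.821)·(-2.01,-2.49) + 0.821·(-0.54,-3.16) = (-0.8031,-3.0401)
  v6: (1-0.821)·(2.83,-3.89) + 0.821·(3.88,-3.39) = (3.6921,-3.4795)
  v7: (1-0.821)·(3.83,-2.17) + 0.821·(5.28,-2.42) = (5.0205,-2.3752)
Perimeter = Σ |v_{i+1} − v_i|:
  edge 1→2: √(-1.5278² + 1.8224²) = 2.3780 (running 2.3780)
  edge 2→3: √(-5.8842² + 1.4196²) = 6.0530 (running 8.4310)
  edge 3→4: √(-2.2084² + -3.1753²) = 3.8678 (running 12.2988)
  edge 4→5: √(2.7045² + -4.3091²) = 5.0875 (running 17.3863)
  edge 5→6: √(4.4952² + -0.4394²) = 4.5166 (running 21.9029)
  edge 6→7: √(1.3284² + 1.1042²) = 1.7274 (running 23.6303)
  edge 7→1: √(1.0923² + 3.5777²) = 3.7407 (running 27.3710)
Perimeter = 27.3710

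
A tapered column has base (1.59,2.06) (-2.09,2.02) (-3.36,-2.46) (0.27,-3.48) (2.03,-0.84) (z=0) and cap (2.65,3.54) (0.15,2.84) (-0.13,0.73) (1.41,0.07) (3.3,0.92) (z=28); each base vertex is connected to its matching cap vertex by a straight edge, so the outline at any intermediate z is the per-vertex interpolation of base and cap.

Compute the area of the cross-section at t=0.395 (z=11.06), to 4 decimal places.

Area at t=0.395: 15.7816

Cross-section at t=0.395: each vertex is (1-t)·p0[i] + t·p1[i].
  v1: (1-0.395)·(1.59,2.06) + 0.395·(2.65,3.54) = (2.0087,2.6446)
  v2: (1-0.395)·(-2.09,2.02) + 0.395·(0.15,2.84) = (-1.2052,2.3439)
  v3: (1-0.395)·(-3.36,-2.46) + 0.395·(-0.13,0.73) = (-2.0842,-1.1999)
  v4: (1-0.395)·(0.27,-3.48) + 0.395·(1.41,0.07) = (0.7203,-2.0777)
  v5: (1-0.395)·(2.03,-0.84) + 0.395·(3.3,0.92) = (2.5316,-0.1448)
Shoelace sum Σ(x_i·y_{i+1} − x_{i+1}·y_i):
  i=1: 2.0087·2.3439 − -1.2052·2.6446 = +7.8955 (running +7.8955)
  i=2: -1.2052·-1.1999 − -2.0842·2.3439 = +6.3312 (running +14.2267)
  i=3: -2.0842·-2.0777 − 0.7203·-1.1999 = +5.1947 (running +19.4213)
  i=4: 0.7203·-0.1448 − 2.5316·-2.0777 = +5.1558 (running +24.5772)
  i=5: 2.5316·2.6446 − 2.0087·-0.1448 = +6.9861 (running +31.5632)
Area = |Σ|/2 = |31.5632|/2 = 15.7816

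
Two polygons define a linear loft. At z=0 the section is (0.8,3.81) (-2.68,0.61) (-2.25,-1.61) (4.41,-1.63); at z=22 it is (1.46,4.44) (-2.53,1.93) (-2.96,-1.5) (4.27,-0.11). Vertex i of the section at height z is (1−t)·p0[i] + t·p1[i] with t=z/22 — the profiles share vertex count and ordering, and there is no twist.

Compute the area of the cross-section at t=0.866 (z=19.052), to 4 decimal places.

Area at t=0.866: 24.4511

Cross-section at t=0.866: each vertex is (1-t)·p0[i] + t·p1[i].
  v1: (1-0.866)·(0.8,3.81) + 0.866·(1.46,4.44) = (1.3716,4.3556)
  v2: (1-0.866)·(-2.68,0.61) + 0.866·(-2.53,1.93) = (-2.5501,1.7531)
  v3: (1-0.866)·(-2.25,-1.61) + 0.866·(-2.96,-1.5) = (-2.8649,-1.5147)
  v4: (1-0.866)·(4.41,-1.63) + 0.866·(4.27,-0.11) = (4.2888,-0.3137)
Shoelace sum Σ(x_i·y_{i+1} − x_{i+1}·y_i):
  i=1: 1.3716·1.7531 − -2.5501·4.3556 = +13.5117 (running +13.5117)
  i=2: -2.5501·-1.5147 − -2.8649·1.7531 = +8.8852 (running +22.3969)
  i=3: -2.8649·-0.3137 − 4.2888·-1.5147 = +7.3950 (running +29.7919)
  i=4: 4.2888·4.3556 − 1.3716·-0.3137 = +19.1103 (running +48.9021)
Area = |Σ|/2 = |48.9021|/2 = 24.4511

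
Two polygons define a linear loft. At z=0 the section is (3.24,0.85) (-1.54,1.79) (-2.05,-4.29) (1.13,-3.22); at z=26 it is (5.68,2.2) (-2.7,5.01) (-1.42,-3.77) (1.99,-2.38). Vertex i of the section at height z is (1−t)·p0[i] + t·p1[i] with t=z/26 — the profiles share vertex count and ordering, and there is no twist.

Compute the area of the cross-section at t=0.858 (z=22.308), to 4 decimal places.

Cross-section at t=0.858: each vertex is (1-t)·p0[i] + t·p1[i].
  v1: (1-0.858)·(3.24,0.85) + 0.858·(5.68,2.2) = (5.3335,2.0083)
  v2: (1-0.858)·(-1.54,1.79) + 0.858·(-2.7,5.01) = (-2.5353,4.5528)
  v3: (1-0.858)·(-2.05,-4.29) + 0.858·(-1.42,-3.77) = (-1.5095,-3.8438)
  v4: (1-0.858)·(1.13,-3.22) + 0.858·(1.99,-2.38) = (1.8679,-2.4993)
Shoelace sum Σ(x_i·y_{i+1} − x_{i+1}·y_i):
  i=1: 5.3335·4.5528 − -2.5353·2.0083 = +29.3738 (running +29.3738)
  i=2: -2.5353·-3.8438 − -1.5095·4.5528 = +16.6174 (running +45.9913)
  i=3: -1.5095·-2.4993 − 1.8679·-3.8438 = +10.9524 (running +56.9437)
  i=4: 1.8679·2.0083 − 5.3335·-2.4993 = +17.0812 (running +74.0249)
Area = |Σ|/2 = |74.0249|/2 = 37.0124

Area at t=0.858: 37.0124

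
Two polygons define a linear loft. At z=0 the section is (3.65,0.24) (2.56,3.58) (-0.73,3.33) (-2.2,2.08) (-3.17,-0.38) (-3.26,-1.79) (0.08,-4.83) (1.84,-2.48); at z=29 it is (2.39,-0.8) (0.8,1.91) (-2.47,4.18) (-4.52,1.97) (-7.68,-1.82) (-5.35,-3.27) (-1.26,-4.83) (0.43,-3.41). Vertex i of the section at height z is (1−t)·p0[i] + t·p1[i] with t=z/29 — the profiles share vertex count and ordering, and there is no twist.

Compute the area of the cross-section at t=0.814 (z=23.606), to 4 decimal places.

Cross-section at t=0.814: each vertex is (1-t)·p0[i] + t·p1[i].
  v1: (1-0.814)·(3.65,0.24) + 0.814·(2.39,-0.8) = (2.6244,-0.6066)
  v2: (1-0.814)·(2.56,3.58) + 0.814·(0.8,1.91) = (1.1274,2.2206)
  v3: (1-0.814)·(-0.73,3.33) + 0.814·(-2.47,4.18) = (-2.1464,4.0219)
  v4: (1-0.814)·(-2.2,2.08) + 0.814·(-4.52,1.97) = (-4.0885,1.9905)
  v5: (1-0.814)·(-3.17,-0.38) + 0.814·(-7.68,-1.82) = (-6.8411,-1.5522)
  v6: (1-0.814)·(-3.26,-1.79) + 0.814·(-5.35,-3.27) = (-4.9613,-2.9947)
  v7: (1-0.814)·(0.08,-4.83) + 0.814·(-1.26,-4.83) = (-1.0108,-4.8300)
  v8: (1-0.814)·(1.84,-2.48) + 0.814·(0.43,-3.41) = (0.6923,-3.2370)
Shoelace sum Σ(x_i·y_{i+1} − x_{i+1}·y_i):
  i=1: 2.6244·2.2206 − 1.1274·-0.6066 = +6.5115 (running +6.5115)
  i=2: 1.1274·4.0219 − -2.1464·2.2206 = +9.3004 (running +15.8119)
  i=3: -2.1464·1.9905 − -4.0885·4.0219 = +12.1712 (running +27.9831)
  i=4: -4.0885·-1.5522 − -6.8411·1.9905 = +19.9630 (running +47.9461)
  i=5: -6.8411·-2.9947 − -4.9613·-1.5522 = +12.7866 (running +60.7327)
  i=6: -4.9613·-4.8300 − -1.0108·-2.9947 = +20.9359 (running +81.6687)
  i=7: -1.0108·-3.2370 − 0.6923·-4.8300 = +6.6155 (running +88.2841)
  i=8: 0.6923·-0.6066 − 2.6244·-3.2370 = +8.0752 (running +96.3593)
Area = |Σ|/2 = |96.3593|/2 = 48.1797

Area at t=0.814: 48.1797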